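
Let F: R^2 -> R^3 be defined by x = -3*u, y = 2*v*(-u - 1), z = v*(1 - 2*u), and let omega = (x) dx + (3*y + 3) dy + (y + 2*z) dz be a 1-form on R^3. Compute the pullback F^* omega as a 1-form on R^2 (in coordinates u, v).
F^* omega = (24*u*v^2 + 9*u + 12*v^2 - 6*v) du + (24*u^2*v + 18*u*v - 6*u + 12*v - 6) dv

Using F^*(f dg) = (f ∘ F) d(g ∘ F), substitute each coordinate x_i by F_i(u, v) in f_i, and replace dx_i by d F_i = (∂F_i/∂u) du + (∂F_i/∂v) dv.
  For the x component: f_1(F) = -3*u; d F_1 = (-3) du + (0) dv
  For the y component: f_2(F) = -6*u*v - 6*v + 3; d F_2 = (-2*v) du + (-2*u - 2) dv
  For the z component: f_3(F) = -6*u*v; d F_3 = (-2*v) du + (1 - 2*u) dv
Combining and collecting du, dv coefficients:
  coeff of du: 24*u*v^2 + 9*u + 12*v^2 - 6*v
  coeff of dv: 24*u^2*v + 18*u*v - 6*u + 12*v - 6
F^* omega = (24*u*v^2 + 9*u + 12*v^2 - 6*v) du + (24*u^2*v + 18*u*v - 6*u + 12*v - 6) dv.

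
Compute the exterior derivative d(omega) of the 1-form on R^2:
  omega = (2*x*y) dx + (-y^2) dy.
d(omega) = (-2*x) dx ∧ dy

For a 1-form omega = sum_i f_i dx_i, the exterior derivative is
  d(omega) = sum_{i < j} (∂f_j/∂x_i - ∂f_i/∂x_j) dx_i ∧ dx_j.
  coefficient of dx ∧ dy: ∂f_2/∂x - ∂f_1/∂y = ∂(-y^2)/∂x - ∂(2*x*y)/∂y = -2*x
Assembling: d(omega) = (-2*x) dx ∧ dy.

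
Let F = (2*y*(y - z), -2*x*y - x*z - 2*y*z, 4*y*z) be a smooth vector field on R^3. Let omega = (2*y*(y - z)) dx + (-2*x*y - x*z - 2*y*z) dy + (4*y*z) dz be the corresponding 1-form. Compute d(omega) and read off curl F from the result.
d(omega) = (x + 2*y + 4*z) dy ∧ dz + (-2*y) dz ∧ dx + (-6*y + z) dx ∧ dy; curl F = (x + 2*y + 4*z, -2*y, -6*y + z)

d omega = sum_{i<j} (∂f_j/∂x_i - ∂f_i/∂x_j) dx_i ∧ dx_j. Under the identification (dy ∧ dz, dz ∧ dx, dx ∧ dy) ↔ (e_x, e_y, e_z), the coefficients are exactly the components of curl F. Compute:
  ∂R/∂y - ∂Q/∂z = (4*z) - (-x - 2*y) = x + 2*y + 4*z
  ∂P/∂z - ∂R/∂x = (-2*y) - (0) = -2*y
  ∂Q/∂x - ∂P/∂y = (-2*y - z) - (4*y - 2*z) = -6*y + z.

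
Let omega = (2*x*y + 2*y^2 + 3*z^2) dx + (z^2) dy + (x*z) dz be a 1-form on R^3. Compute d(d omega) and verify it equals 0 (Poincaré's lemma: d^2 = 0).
d(d omega) = 0

Step 1: d omega = sum_{i<j} (∂f_j/∂x_i - ∂f_i/∂x_j) dx_i ∧ dx_j:
  coeff of dx ∧ dy: -2*x - 4*y
  coeff of dx ∧ dz: -5*z
  coeff of dy ∧ dz: -2*z
Step 2: Apply d again to each 2-form coefficient. The only possible 3-form in R^3 is dx ∧ dy ∧ dz, with coefficient
  ∂(coeff of dy∧dz)/∂x - ∂(coeff of dx∧dz)/∂y + ∂(coeff of dx∧dy)/∂z
  = ∂/∂x (-2*z) - ∂/∂y (-5*z) + ∂/∂z (-2*x - 4*y).
Each of these terms simplifies to sums of mixed partials that cancel in pairs. The result is 0 (by equality of mixed partials for smooth functions — Schwarz / Clairaut).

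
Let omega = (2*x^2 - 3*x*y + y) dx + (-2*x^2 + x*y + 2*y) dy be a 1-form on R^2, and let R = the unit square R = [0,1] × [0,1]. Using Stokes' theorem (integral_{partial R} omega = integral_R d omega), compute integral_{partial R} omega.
integral_(partial R) omega = -1

Stokes: integral_partial_R omega = integral_R d omega with d omega = (∂Q/∂x - ∂P/∂y) dx ∧ dy.
  ∂Q/∂x = -4*x + y
  ∂P/∂y = 1 - 3*x
  integrand = ∂Q/∂x - ∂P/∂y = -x + y - 1.
Integrating over R: integral_0^1 integral_0^1 (-x + y - 1) dx dy = -1.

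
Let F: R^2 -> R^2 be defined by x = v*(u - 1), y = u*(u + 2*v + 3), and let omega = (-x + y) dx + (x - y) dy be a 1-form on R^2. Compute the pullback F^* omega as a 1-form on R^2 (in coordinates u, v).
F^* omega = (-2*u^3 - 3*u^2*v - 9*u^2 - u*v^2 - 8*u*v - 9*u - v^2 - 3*v) du + (-u^3 - u^2*v - 4*u^2 - 2*u*v - 3*u - v) dv

Using F^*(f dg) = (f ∘ F) d(g ∘ F), substitute each coordinate x_i by F_i(u, v) in f_i, and replace dx_i by d F_i = (∂F_i/∂u) du + (∂F_i/∂v) dv.
  For the x component: f_1(F) = u^2 + u*v + 3*u + v; d F_1 = (v) du + (u - 1) dv
  For the y component: f_2(F) = -u^2 - u*v - 3*u - v; d F_2 = (2*u + 2*v + 3) du + (2*u) dv
Combining and collecting du, dv coefficients:
  coeff of du: -2*u^3 - 3*u^2*v - 9*u^2 - u*v^2 - 8*u*v - 9*u - v^2 - 3*v
  coeff of dv: -u^3 - u^2*v - 4*u^2 - 2*u*v - 3*u - v
F^* omega = (-2*u^3 - 3*u^2*v - 9*u^2 - u*v^2 - 8*u*v - 9*u - v^2 - 3*v) du + (-u^3 - u^2*v - 4*u^2 - 2*u*v - 3*u - v) dv.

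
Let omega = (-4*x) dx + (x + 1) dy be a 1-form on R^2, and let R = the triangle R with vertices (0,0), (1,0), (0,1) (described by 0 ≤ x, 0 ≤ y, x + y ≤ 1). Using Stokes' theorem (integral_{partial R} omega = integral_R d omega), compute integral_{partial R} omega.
integral_(partial R) omega = 1/2

Stokes: integral_partial_R omega = integral_R d omega with d omega = (∂Q/∂x - ∂P/∂y) dx ∧ dy.
  ∂Q/∂x = 1
  ∂P/∂y = 0
  integrand = ∂Q/∂x - ∂P/∂y = 1.
Integrating over R: integral_0^1 integral_0^{1-x} (1) dy dx = 1/2.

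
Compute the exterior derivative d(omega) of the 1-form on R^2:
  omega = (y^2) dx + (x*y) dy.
d(omega) = (-y) dx ∧ dy

For a 1-form omega = sum_i f_i dx_i, the exterior derivative is
  d(omega) = sum_{i < j} (∂f_j/∂x_i - ∂f_i/∂x_j) dx_i ∧ dx_j.
  coefficient of dx ∧ dy: ∂f_2/∂x - ∂f_1/∂y = ∂(x*y)/∂x - ∂(y^2)/∂y = -y
Assembling: d(omega) = (-y) dx ∧ dy.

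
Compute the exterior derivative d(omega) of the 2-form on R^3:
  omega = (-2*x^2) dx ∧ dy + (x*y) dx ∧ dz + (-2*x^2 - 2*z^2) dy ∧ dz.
d(omega) = (-5*x) dx ∧ dy ∧ dz

For a 2-form omega = sum_{i<j} g_{ij} dx_i ∧ dx_j, the exterior derivative is
  d(omega) = sum_{i<j} d(g_{ij}) ∧ dx_i ∧ dx_j = sum_{i<j, k} (∂g_{ij}/∂x_k) dx_k ∧ dx_i ∧ dx_j.
Expand each term, using dx_k ∧ dx_i ∧ dx_j = sgn(permutation) dx_{(a)} ∧ dx_{(b)} ∧ dx_{(c)} with (a < b < c) sorted:
  d(x*y) includes (∂/∂y)(x*y) dy = (x) dy, which multiplied by dx ∧ dz gives (-x) dx ∧ dy ∧ dz
  d(-2*x^2 - 2*z^2) includes (∂/∂x)(-2*x^2 - 2*z^2) dx = (-4*x) dx, which multiplied by dy ∧ dz gives (-4*x) dx ∧ dy ∧ dz
Collecting like 3-forms: d(omega) = (-5*x) dx ∧ dy ∧ dz.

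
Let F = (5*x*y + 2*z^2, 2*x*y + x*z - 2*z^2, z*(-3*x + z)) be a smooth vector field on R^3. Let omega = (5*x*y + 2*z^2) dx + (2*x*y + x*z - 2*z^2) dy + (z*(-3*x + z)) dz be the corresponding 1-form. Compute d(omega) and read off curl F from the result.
d(omega) = (-x + 4*z) dy ∧ dz + (7*z) dz ∧ dx + (-5*x + 2*y + z) dx ∧ dy; curl F = (-x + 4*z, 7*z, -5*x + 2*y + z)

d omega = sum_{i<j} (∂f_j/∂x_i - ∂f_i/∂x_j) dx_i ∧ dx_j. Under the identification (dy ∧ dz, dz ∧ dx, dx ∧ dy) ↔ (e_x, e_y, e_z), the coefficients are exactly the components of curl F. Compute:
  ∂R/∂y - ∂Q/∂z = (0) - (x - 4*z) = -x + 4*z
  ∂P/∂z - ∂R/∂x = (4*z) - (-3*z) = 7*z
  ∂Q/∂x - ∂P/∂y = (2*y + z) - (5*x) = -5*x + 2*y + z.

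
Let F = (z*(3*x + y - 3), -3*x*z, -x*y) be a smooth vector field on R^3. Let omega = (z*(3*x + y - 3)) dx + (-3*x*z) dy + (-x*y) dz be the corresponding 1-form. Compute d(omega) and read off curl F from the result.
d(omega) = (2*x) dy ∧ dz + (3*x + 2*y - 3) dz ∧ dx + (-4*z) dx ∧ dy; curl F = (2*x, 3*x + 2*y - 3, -4*z)

d omega = sum_{i<j} (∂f_j/∂x_i - ∂f_i/∂x_j) dx_i ∧ dx_j. Under the identification (dy ∧ dz, dz ∧ dx, dx ∧ dy) ↔ (e_x, e_y, e_z), the coefficients are exactly the components of curl F. Compute:
  ∂R/∂y - ∂Q/∂z = (-x) - (-3*x) = 2*x
  ∂P/∂z - ∂R/∂x = (3*x + y - 3) - (-y) = 3*x + 2*y - 3
  ∂Q/∂x - ∂P/∂y = (-3*z) - (z) = -4*z.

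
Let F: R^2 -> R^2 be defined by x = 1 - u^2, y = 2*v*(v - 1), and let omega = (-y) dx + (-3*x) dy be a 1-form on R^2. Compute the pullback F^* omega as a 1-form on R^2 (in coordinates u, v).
F^* omega = (4*u*v*(v - 1)) du + (12*u^2*v - 6*u^2 - 12*v + 6) dv

Using F^*(f dg) = (f ∘ F) d(g ∘ F), substitute each coordinate x_i by F_i(u, v) in f_i, and replace dx_i by d F_i = (∂F_i/∂u) du + (∂F_i/∂v) dv.
  For the x component: f_1(F) = 2*v*(1 - v); d F_1 = (-2*u) du + (0) dv
  For the y component: f_2(F) = 3*u^2 - 3; d F_2 = (0) du + (4*v - 2) dv
Combining and collecting du, dv coefficients:
  coeff of du: 4*u*v*(v - 1)
  coeff of dv: 12*u^2*v - 6*u^2 - 12*v + 6
F^* omega = (4*u*v*(v - 1)) du + (12*u^2*v - 6*u^2 - 12*v + 6) dv.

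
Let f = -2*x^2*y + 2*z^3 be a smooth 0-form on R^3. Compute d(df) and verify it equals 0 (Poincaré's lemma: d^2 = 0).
d(df) = 0

Step 1: df = sum_i (∂f/∂x_i) dx_i = (-4*x*y) dx + (-2*x^2) dy + (6*z^2) dz.
Step 2: Apply d again. Using the 1-form formula, the coefficient of dx ∧ dy in d(df) is ∂^2 f/∂x ∂y - ∂^2 f/∂y ∂x = (-4*x) - (-4*x) = 0 (equality of mixed partials for smooth f).
Similarly for dx ∧ dz and dy ∧ dz — all coefficients vanish. So d(df) = 0.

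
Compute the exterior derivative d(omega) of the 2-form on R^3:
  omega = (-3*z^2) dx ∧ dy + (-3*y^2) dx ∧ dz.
d(omega) = (6*y - 6*z) dx ∧ dy ∧ dz

For a 2-form omega = sum_{i<j} g_{ij} dx_i ∧ dx_j, the exterior derivative is
  d(omega) = sum_{i<j} d(g_{ij}) ∧ dx_i ∧ dx_j = sum_{i<j, k} (∂g_{ij}/∂x_k) dx_k ∧ dx_i ∧ dx_j.
Expand each term, using dx_k ∧ dx_i ∧ dx_j = sgn(permutation) dx_{(a)} ∧ dx_{(b)} ∧ dx_{(c)} with (a < b < c) sorted:
  d(-3*z^2) includes (∂/∂z)(-3*z^2) dz = (-6*z) dz, which multiplied by dx ∧ dy gives (-6*z) dx ∧ dy ∧ dz
  d(-3*y^2) includes (∂/∂y)(-3*y^2) dy = (-6*y) dy, which multiplied by dx ∧ dz gives (6*y) dx ∧ dy ∧ dz
Collecting like 3-forms: d(omega) = (6*y - 6*z) dx ∧ dy ∧ dz.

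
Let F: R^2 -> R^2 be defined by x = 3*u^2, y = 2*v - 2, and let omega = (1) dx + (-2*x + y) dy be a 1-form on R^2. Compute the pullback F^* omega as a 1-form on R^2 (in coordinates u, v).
F^* omega = (6*u) du + (-12*u^2 + 4*v - 4) dv

Using F^*(f dg) = (f ∘ F) d(g ∘ F), substitute each coordinate x_i by F_i(u, v) in f_i, and replace dx_i by d F_i = (∂F_i/∂u) du + (∂F_i/∂v) dv.
  For the x component: f_1(F) = 1; d F_1 = (6*u) du + (0) dv
  For the y component: f_2(F) = -6*u^2 + 2*v - 2; d F_2 = (0) du + (2) dv
Combining and collecting du, dv coefficients:
  coeff of du: 6*u
  coeff of dv: -12*u^2 + 4*v - 4
F^* omega = (6*u) du + (-12*u^2 + 4*v - 4) dv.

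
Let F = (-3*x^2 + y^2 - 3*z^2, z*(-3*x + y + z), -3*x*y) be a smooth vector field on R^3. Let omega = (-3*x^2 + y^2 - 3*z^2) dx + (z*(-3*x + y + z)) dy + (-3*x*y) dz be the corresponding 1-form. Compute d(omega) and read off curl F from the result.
d(omega) = (-y - 2*z) dy ∧ dz + (3*y - 6*z) dz ∧ dx + (-2*y - 3*z) dx ∧ dy; curl F = (-y - 2*z, 3*y - 6*z, -2*y - 3*z)

d omega = sum_{i<j} (∂f_j/∂x_i - ∂f_i/∂x_j) dx_i ∧ dx_j. Under the identification (dy ∧ dz, dz ∧ dx, dx ∧ dy) ↔ (e_x, e_y, e_z), the coefficients are exactly the components of curl F. Compute:
  ∂R/∂y - ∂Q/∂z = (-3*x) - (-3*x + y + 2*z) = -y - 2*z
  ∂P/∂z - ∂R/∂x = (-6*z) - (-3*y) = 3*y - 6*z
  ∂Q/∂x - ∂P/∂y = (-3*z) - (2*y) = -2*y - 3*z.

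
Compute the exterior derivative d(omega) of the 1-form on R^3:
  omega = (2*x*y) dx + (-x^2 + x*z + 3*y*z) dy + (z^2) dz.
d(omega) = (-4*x + z) dx ∧ dy + (-x - 3*y) dy ∧ dz

For a 1-form omega = sum_i f_i dx_i, the exterior derivative is
  d(omega) = sum_{i < j} (∂f_j/∂x_i - ∂f_i/∂x_j) dx_i ∧ dx_j.
  coefficient of dx ∧ dy: ∂f_2/∂x - ∂f_1/∂y = ∂(-x^2 + x*z + 3*y*z)/∂x - ∂(2*x*y)/∂y = -4*x + z
  coefficient of dy ∧ dz: ∂f_3/∂y - ∂f_2/∂z = ∂(z^2)/∂y - ∂(-x^2 + x*z + 3*y*z)/∂z = -x - 3*y
Assembling: d(omega) = (-4*x + z) dx ∧ dy + (-x - 3*y) dy ∧ dz.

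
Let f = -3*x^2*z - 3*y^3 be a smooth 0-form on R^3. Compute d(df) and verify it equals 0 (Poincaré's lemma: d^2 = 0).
d(df) = 0

Step 1: df = sum_i (∂f/∂x_i) dx_i = (-6*x*z) dx + (-9*y^2) dy + (-3*x^2) dz.
Step 2: Apply d again. Using the 1-form formula, the coefficient of dx ∧ dy in d(df) is ∂^2 f/∂x ∂y - ∂^2 f/∂y ∂x = (0) - (0) = 0 (equality of mixed partials for smooth f).
Similarly for dx ∧ dz and dy ∧ dz — all coefficients vanish. So d(df) = 0.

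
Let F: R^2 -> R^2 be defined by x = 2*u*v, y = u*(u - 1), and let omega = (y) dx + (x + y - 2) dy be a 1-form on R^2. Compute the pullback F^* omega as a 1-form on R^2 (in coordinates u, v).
F^* omega = (2*u^3 + 6*u^2*v - 3*u^2 - 4*u*v - 3*u + 2) du + (2*u^2*(u - 1)) dv

Using F^*(f dg) = (f ∘ F) d(g ∘ F), substitute each coordinate x_i by F_i(u, v) in f_i, and replace dx_i by d F_i = (∂F_i/∂u) du + (∂F_i/∂v) dv.
  For the x component: f_1(F) = u*(u - 1); d F_1 = (2*v) du + (2*u) dv
  For the y component: f_2(F) = u^2 + 2*u*v - u - 2; d F_2 = (2*u - 1) du + (0) dv
Combining and collecting du, dv coefficients:
  coeff of du: 2*u^3 + 6*u^2*v - 3*u^2 - 4*u*v - 3*u + 2
  coeff of dv: 2*u^2*(u - 1)
F^* omega = (2*u^3 + 6*u^2*v - 3*u^2 - 4*u*v - 3*u + 2) du + (2*u^2*(u - 1)) dv.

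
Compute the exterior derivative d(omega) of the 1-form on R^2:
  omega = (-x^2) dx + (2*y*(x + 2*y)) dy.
d(omega) = (2*y) dx ∧ dy

For a 1-form omega = sum_i f_i dx_i, the exterior derivative is
  d(omega) = sum_{i < j} (∂f_j/∂x_i - ∂f_i/∂x_j) dx_i ∧ dx_j.
  coefficient of dx ∧ dy: ∂f_2/∂x - ∂f_1/∂y = ∂(2*y*(x + 2*y))/∂x - ∂(-x^2)/∂y = 2*y
Assembling: d(omega) = (2*y) dx ∧ dy.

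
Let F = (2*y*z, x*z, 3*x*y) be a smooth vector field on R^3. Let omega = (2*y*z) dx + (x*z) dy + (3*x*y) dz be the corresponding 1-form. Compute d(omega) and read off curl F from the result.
d(omega) = (2*x) dy ∧ dz + (-y) dz ∧ dx + (-z) dx ∧ dy; curl F = (2*x, -y, -z)

d omega = sum_{i<j} (∂f_j/∂x_i - ∂f_i/∂x_j) dx_i ∧ dx_j. Under the identification (dy ∧ dz, dz ∧ dx, dx ∧ dy) ↔ (e_x, e_y, e_z), the coefficients are exactly the components of curl F. Compute:
  ∂R/∂y - ∂Q/∂z = (3*x) - (x) = 2*x
  ∂P/∂z - ∂R/∂x = (2*y) - (3*y) = -y
  ∂Q/∂x - ∂P/∂y = (z) - (2*z) = -z.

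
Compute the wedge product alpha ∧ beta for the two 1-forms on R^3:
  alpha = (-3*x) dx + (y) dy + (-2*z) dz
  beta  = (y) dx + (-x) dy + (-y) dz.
alpha ∧ beta = (3*x^2 - y^2) dx ∧ dy + (y*(3*x + 2*z)) dx ∧ dz + (-2*x*z - y^2) dy ∧ dz

Distribute the wedge, using dx_i ∧ dx_j = -dx_j ∧ dx_i and dx_i ∧ dx_i = 0. For each pair (i, j) with i < j, the coefficient of dx_i ∧ dx_j in alpha ∧ beta is (alpha_i * beta_j - alpha_j * beta_i). Collecting: alpha ∧ beta = (3*x^2 - y^2) dx ∧ dy + (y*(3*x + 2*z)) dx ∧ dz + (-2*x*z - y^2) dy ∧ dz.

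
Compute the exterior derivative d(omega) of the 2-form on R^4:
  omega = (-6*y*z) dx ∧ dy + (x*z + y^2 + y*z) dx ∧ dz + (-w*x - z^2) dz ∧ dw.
d(omega) = (-8*y - z) dx ∧ dy ∧ dz + (-w) dx ∧ dz ∧ dw

For a 2-form omega = sum_{i<j} g_{ij} dx_i ∧ dx_j, the exterior derivative is
  d(omega) = sum_{i<j} d(g_{ij}) ∧ dx_i ∧ dx_j = sum_{i<j, k} (∂g_{ij}/∂x_k) dx_k ∧ dx_i ∧ dx_j.
Expand each term, using dx_k ∧ dx_i ∧ dx_j = sgn(permutation) dx_{(a)} ∧ dx_{(b)} ∧ dx_{(c)} with (a < b < c) sorted:
  d(-6*y*z) includes (∂/∂z)(-6*y*z) dz = (-6*y) dz, which multiplied by dx ∧ dy gives (-6*y) dx ∧ dy ∧ dz
  d(x*z + y^2 + y*z) includes (∂/∂y)(x*z + y^2 + y*z) dy = (2*y + z) dy, which multiplied by dx ∧ dz gives (-2*y - z) dx ∧ dy ∧ dz
  d(-w*x - z^2) includes (∂/∂x)(-w*x - z^2) dx = (-w) dx, which multiplied by dz ∧ dw gives (-w) dx ∧ dz ∧ dw
Collecting like 3-forms: d(omega) = (-8*y - z) dx ∧ dy ∧ dz + (-w) dx ∧ dz ∧ dw.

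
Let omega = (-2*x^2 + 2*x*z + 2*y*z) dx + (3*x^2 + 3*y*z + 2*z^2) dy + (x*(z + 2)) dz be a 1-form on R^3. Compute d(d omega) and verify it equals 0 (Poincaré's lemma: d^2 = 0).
d(d omega) = 0

Step 1: d omega = sum_{i<j} (∂f_j/∂x_i - ∂f_i/∂x_j) dx_i ∧ dx_j:
  coeff of dx ∧ dy: 6*x - 2*z
  coeff of dx ∧ dz: -2*x - 2*y + z + 2
  coeff of dy ∧ dz: -3*y - 4*z
Step 2: Apply d again to each 2-form coefficient. The only possible 3-form in R^3 is dx ∧ dy ∧ dz, with coefficient
  ∂(coeff of dy∧dz)/∂x - ∂(coeff of dx∧dz)/∂y + ∂(coeff of dx∧dy)/∂z
  = ∂/∂x (-3*y - 4*z) - ∂/∂y (-2*x - 2*y + z + 2) + ∂/∂z (6*x - 2*z).
Each of these terms simplifies to sums of mixed partials that cancel in pairs. The result is 0 (by equality of mixed partials for smooth functions — Schwarz / Clairaut).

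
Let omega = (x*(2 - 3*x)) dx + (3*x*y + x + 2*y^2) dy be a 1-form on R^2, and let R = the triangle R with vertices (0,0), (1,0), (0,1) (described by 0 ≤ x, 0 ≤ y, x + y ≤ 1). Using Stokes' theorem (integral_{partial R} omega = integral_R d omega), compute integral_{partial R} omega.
integral_(partial R) omega = 1

Stokes: integral_partial_R omega = integral_R d omega with d omega = (∂Q/∂x - ∂P/∂y) dx ∧ dy.
  ∂Q/∂x = 3*y + 1
  ∂P/∂y = 0
  integrand = ∂Q/∂x - ∂P/∂y = 3*y + 1.
Integrating over R: integral_0^1 integral_0^{1-x} (3*y + 1) dy dx = 1.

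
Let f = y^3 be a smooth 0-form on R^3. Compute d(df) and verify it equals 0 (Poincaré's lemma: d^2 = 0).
d(df) = 0

Step 1: df = sum_i (∂f/∂x_i) dx_i = (0) dx + (3*y^2) dy + (0) dz.
Step 2: Apply d again. Using the 1-form formula, the coefficient of dx ∧ dy in d(df) is ∂^2 f/∂x ∂y - ∂^2 f/∂y ∂x = (0) - (0) = 0 (equality of mixed partials for smooth f).
Similarly for dx ∧ dz and dy ∧ dz — all coefficients vanish. So d(df) = 0.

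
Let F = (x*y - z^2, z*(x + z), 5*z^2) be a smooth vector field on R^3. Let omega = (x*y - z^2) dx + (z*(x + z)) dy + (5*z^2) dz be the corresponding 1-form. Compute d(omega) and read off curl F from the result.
d(omega) = (-x - 2*z) dy ∧ dz + (-2*z) dz ∧ dx + (-x + z) dx ∧ dy; curl F = (-x - 2*z, -2*z, -x + z)

d omega = sum_{i<j} (∂f_j/∂x_i - ∂f_i/∂x_j) dx_i ∧ dx_j. Under the identification (dy ∧ dz, dz ∧ dx, dx ∧ dy) ↔ (e_x, e_y, e_z), the coefficients are exactly the components of curl F. Compute:
  ∂R/∂y - ∂Q/∂z = (0) - (x + 2*z) = -x - 2*z
  ∂P/∂z - ∂R/∂x = (-2*z) - (0) = -2*z
  ∂Q/∂x - ∂P/∂y = (z) - (x) = -x + z.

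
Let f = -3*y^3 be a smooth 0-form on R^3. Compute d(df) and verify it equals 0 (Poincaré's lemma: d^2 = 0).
d(df) = 0

Step 1: df = sum_i (∂f/∂x_i) dx_i = (0) dx + (-9*y^2) dy + (0) dz.
Step 2: Apply d again. Using the 1-form formula, the coefficient of dx ∧ dy in d(df) is ∂^2 f/∂x ∂y - ∂^2 f/∂y ∂x = (0) - (0) = 0 (equality of mixed partials for smooth f).
Similarly for dx ∧ dz and dy ∧ dz — all coefficients vanish. So d(df) = 0.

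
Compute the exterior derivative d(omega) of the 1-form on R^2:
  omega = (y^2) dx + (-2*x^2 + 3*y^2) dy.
d(omega) = (-4*x - 2*y) dx ∧ dy

For a 1-form omega = sum_i f_i dx_i, the exterior derivative is
  d(omega) = sum_{i < j} (∂f_j/∂x_i - ∂f_i/∂x_j) dx_i ∧ dx_j.
  coefficient of dx ∧ dy: ∂f_2/∂x - ∂f_1/∂y = ∂(-2*x^2 + 3*y^2)/∂x - ∂(y^2)/∂y = -4*x - 2*y
Assembling: d(omega) = (-4*x - 2*y) dx ∧ dy.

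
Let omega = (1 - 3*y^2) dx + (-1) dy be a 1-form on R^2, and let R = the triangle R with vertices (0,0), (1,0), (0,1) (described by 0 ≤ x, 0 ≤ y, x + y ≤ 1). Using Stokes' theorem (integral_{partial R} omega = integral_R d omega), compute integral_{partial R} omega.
integral_(partial R) omega = 1

Stokes: integral_partial_R omega = integral_R d omega with d omega = (∂Q/∂x - ∂P/∂y) dx ∧ dy.
  ∂Q/∂x = 0
  ∂P/∂y = -6*y
  integrand = ∂Q/∂x - ∂P/∂y = 6*y.
Integrating over R: integral_0^1 integral_0^{1-x} (6*y) dy dx = 1.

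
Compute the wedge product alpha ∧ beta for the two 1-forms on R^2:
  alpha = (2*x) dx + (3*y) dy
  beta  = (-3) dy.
alpha ∧ beta = (-6*x) dx ∧ dy

Distribute the wedge, using dx_i ∧ dx_j = -dx_j ∧ dx_i and dx_i ∧ dx_i = 0. For each pair (i, j) with i < j, the coefficient of dx_i ∧ dx_j in alpha ∧ beta is (alpha_i * beta_j - alpha_j * beta_i). Collecting: alpha ∧ beta = (-6*x) dx ∧ dy.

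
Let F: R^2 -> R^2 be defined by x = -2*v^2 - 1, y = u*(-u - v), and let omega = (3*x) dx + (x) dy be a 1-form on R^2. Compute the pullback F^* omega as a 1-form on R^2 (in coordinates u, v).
F^* omega = (4*u*v^2 + 2*u + 2*v^3 + v) du + (2*u*v^2 + u + 24*v^3 + 12*v) dv

Using F^*(f dg) = (f ∘ F) d(g ∘ F), substitute each coordinate x_i by F_i(u, v) in f_i, and replace dx_i by d F_i = (∂F_i/∂u) du + (∂F_i/∂v) dv.
  For the x component: f_1(F) = -6*v^2 - 3; d F_1 = (0) du + (-4*v) dv
  For the y component: f_2(F) = -2*v^2 - 1; d F_2 = (-2*u - v) du + (-u) dv
Combining and collecting du, dv coefficients:
  coeff of du: 4*u*v^2 + 2*u + 2*v^3 + v
  coeff of dv: 2*u*v^2 + u + 24*v^3 + 12*v
F^* omega = (4*u*v^2 + 2*u + 2*v^3 + v) du + (2*u*v^2 + u + 24*v^3 + 12*v) dv.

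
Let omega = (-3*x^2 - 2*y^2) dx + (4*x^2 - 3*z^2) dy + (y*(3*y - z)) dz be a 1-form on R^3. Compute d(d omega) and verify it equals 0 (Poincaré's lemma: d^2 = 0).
d(d omega) = 0

Step 1: d omega = sum_{i<j} (∂f_j/∂x_i - ∂f_i/∂x_j) dx_i ∧ dx_j:
  coeff of dx ∧ dy: 8*x + 4*y
  coeff of dx ∧ dz: 0
  coeff of dy ∧ dz: 6*y + 5*z
Step 2: Apply d again to each 2-form coefficient. The only possible 3-form in R^3 is dx ∧ dy ∧ dz, with coefficient
  ∂(coeff of dy∧dz)/∂x - ∂(coeff of dx∧dz)/∂y + ∂(coeff of dx∧dy)/∂z
  = ∂/∂x (6*y + 5*z) - ∂/∂y (0) + ∂/∂z (8*x + 4*y).
Each of these terms simplifies to sums of mixed partials that cancel in pairs. The result is 0 (by equality of mixed partials for smooth functions — Schwarz / Clairaut).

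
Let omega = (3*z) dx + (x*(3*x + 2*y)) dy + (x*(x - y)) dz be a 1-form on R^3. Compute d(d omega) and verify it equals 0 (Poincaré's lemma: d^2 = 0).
d(d omega) = 0

Step 1: d omega = sum_{i<j} (∂f_j/∂x_i - ∂f_i/∂x_j) dx_i ∧ dx_j:
  coeff of dx ∧ dy: 6*x + 2*y
  coeff of dx ∧ dz: 2*x - y - 3
  coeff of dy ∧ dz: -x
Step 2: Apply d again to each 2-form coefficient. The only possible 3-form in R^3 is dx ∧ dy ∧ dz, with coefficient
  ∂(coeff of dy∧dz)/∂x - ∂(coeff of dx∧dz)/∂y + ∂(coeff of dx∧dy)/∂z
  = ∂/∂x (-x) - ∂/∂y (2*x - y - 3) + ∂/∂z (6*x + 2*y).
Each of these terms simplifies to sums of mixed partials that cancel in pairs. The result is 0 (by equality of mixed partials for smooth functions — Schwarz / Clairaut).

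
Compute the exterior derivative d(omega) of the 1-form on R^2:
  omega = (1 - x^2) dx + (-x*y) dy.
d(omega) = (-y) dx ∧ dy

For a 1-form omega = sum_i f_i dx_i, the exterior derivative is
  d(omega) = sum_{i < j} (∂f_j/∂x_i - ∂f_i/∂x_j) dx_i ∧ dx_j.
  coefficient of dx ∧ dy: ∂f_2/∂x - ∂f_1/∂y = ∂(-x*y)/∂x - ∂(1 - x^2)/∂y = -y
Assembling: d(omega) = (-y) dx ∧ dy.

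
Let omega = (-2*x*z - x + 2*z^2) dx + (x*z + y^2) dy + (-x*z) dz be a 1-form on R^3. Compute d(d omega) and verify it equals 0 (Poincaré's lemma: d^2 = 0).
d(d omega) = 0

Step 1: d omega = sum_{i<j} (∂f_j/∂x_i - ∂f_i/∂x_j) dx_i ∧ dx_j:
  coeff of dx ∧ dy: z
  coeff of dx ∧ dz: 2*x - 5*z
  coeff of dy ∧ dz: -x
Step 2: Apply d again to each 2-form coefficient. The only possible 3-form in R^3 is dx ∧ dy ∧ dz, with coefficient
  ∂(coeff of dy∧dz)/∂x - ∂(coeff of dx∧dz)/∂y + ∂(coeff of dx∧dy)/∂z
  = ∂/∂x (-x) - ∂/∂y (2*x - 5*z) + ∂/∂z (z).
Each of these terms simplifies to sums of mixed partials that cancel in pairs. The result is 0 (by equality of mixed partials for smooth functions — Schwarz / Clairaut).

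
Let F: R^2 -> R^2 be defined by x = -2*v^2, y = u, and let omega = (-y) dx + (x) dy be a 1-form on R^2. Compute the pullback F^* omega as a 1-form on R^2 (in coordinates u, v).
F^* omega = (-2*v^2) du + (4*u*v) dv

Using F^*(f dg) = (f ∘ F) d(g ∘ F), substitute each coordinate x_i by F_i(u, v) in f_i, and replace dx_i by d F_i = (∂F_i/∂u) du + (∂F_i/∂v) dv.
  For the x component: f_1(F) = -u; d F_1 = (0) du + (-4*v) dv
  For the y component: f_2(F) = -2*v^2; d F_2 = (1) du + (0) dv
Combining and collecting du, dv coefficients:
  coeff of du: -2*v^2
  coeff of dv: 4*u*v
F^* omega = (-2*v^2) du + (4*u*v) dv.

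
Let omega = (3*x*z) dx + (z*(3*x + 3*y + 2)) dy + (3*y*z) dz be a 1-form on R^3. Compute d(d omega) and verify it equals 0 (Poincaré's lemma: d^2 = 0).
d(d omega) = 0

Step 1: d omega = sum_{i<j} (∂f_j/∂x_i - ∂f_i/∂x_j) dx_i ∧ dx_j:
  coeff of dx ∧ dy: 3*z
  coeff of dx ∧ dz: -3*x
  coeff of dy ∧ dz: -3*x - 3*y + 3*z - 2
Step 2: Apply d again to each 2-form coefficient. The only possible 3-form in R^3 is dx ∧ dy ∧ dz, with coefficient
  ∂(coeff of dy∧dz)/∂x - ∂(coeff of dx∧dz)/∂y + ∂(coeff of dx∧dy)/∂z
  = ∂/∂x (-3*x - 3*y + 3*z - 2) - ∂/∂y (-3*x) + ∂/∂z (3*z).
Each of these terms simplifies to sums of mixed partials that cancel in pairs. The result is 0 (by equality of mixed partials for smooth functions — Schwarz / Clairaut).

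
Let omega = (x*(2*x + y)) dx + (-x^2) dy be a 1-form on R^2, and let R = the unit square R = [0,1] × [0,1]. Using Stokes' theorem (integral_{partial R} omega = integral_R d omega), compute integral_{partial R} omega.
integral_(partial R) omega = -3/2

Stokes: integral_partial_R omega = integral_R d omega with d omega = (∂Q/∂x - ∂P/∂y) dx ∧ dy.
  ∂Q/∂x = -2*x
  ∂P/∂y = x
  integrand = ∂Q/∂x - ∂P/∂y = -3*x.
Integrating over R: integral_0^1 integral_0^1 (-3*x) dx dy = -3/2.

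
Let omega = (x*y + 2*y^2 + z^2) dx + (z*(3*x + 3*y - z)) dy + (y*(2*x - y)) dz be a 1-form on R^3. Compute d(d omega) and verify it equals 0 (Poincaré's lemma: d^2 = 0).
d(d omega) = 0

Step 1: d omega = sum_{i<j} (∂f_j/∂x_i - ∂f_i/∂x_j) dx_i ∧ dx_j:
  coeff of dx ∧ dy: -x - 4*y + 3*z
  coeff of dx ∧ dz: 2*y - 2*z
  coeff of dy ∧ dz: -x - 5*y + 2*z
Step 2: Apply d again to each 2-form coefficient. The only possible 3-form in R^3 is dx ∧ dy ∧ dz, with coefficient
  ∂(coeff of dy∧dz)/∂x - ∂(coeff of dx∧dz)/∂y + ∂(coeff of dx∧dy)/∂z
  = ∂/∂x (-x - 5*y + 2*z) - ∂/∂y (2*y - 2*z) + ∂/∂z (-x - 4*y + 3*z).
Each of these terms simplifies to sums of mixed partials that cancel in pairs. The result is 0 (by equality of mixed partials for smooth functions — Schwarz / Clairaut).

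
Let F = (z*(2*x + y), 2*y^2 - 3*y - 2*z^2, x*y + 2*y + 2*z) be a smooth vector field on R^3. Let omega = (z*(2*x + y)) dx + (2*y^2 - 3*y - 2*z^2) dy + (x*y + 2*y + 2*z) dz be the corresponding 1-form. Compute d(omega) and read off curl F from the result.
d(omega) = (x + 4*z + 2) dy ∧ dz + (2*x) dz ∧ dx + (-z) dx ∧ dy; curl F = (x + 4*z + 2, 2*x, -z)

d omega = sum_{i<j} (∂f_j/∂x_i - ∂f_i/∂x_j) dx_i ∧ dx_j. Under the identification (dy ∧ dz, dz ∧ dx, dx ∧ dy) ↔ (e_x, e_y, e_z), the coefficients are exactly the components of curl F. Compute:
  ∂R/∂y - ∂Q/∂z = (x + 2) - (-4*z) = x + 4*z + 2
  ∂P/∂z - ∂R/∂x = (2*x + y) - (y) = 2*x
  ∂Q/∂x - ∂P/∂y = (0) - (z) = -z.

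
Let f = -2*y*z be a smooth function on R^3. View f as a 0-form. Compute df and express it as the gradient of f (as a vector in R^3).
df = (0) dx + (-2*z) dy + (-2*y) dz; grad f = (0, -2*z, -2*y)

For a 0-form f, d f = (∂f/∂x) dx + (∂f/∂y) dy + (∂f/∂z) dz. The components of the vector representation are exactly the entries of grad f in Cartesian coordinates:
  ∂f/∂x = 0
  ∂f/∂y = -2*z
  ∂f/∂z = -2*y.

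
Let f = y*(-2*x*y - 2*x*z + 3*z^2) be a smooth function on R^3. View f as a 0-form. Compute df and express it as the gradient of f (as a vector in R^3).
df = (2*y*(-y - z)) dx + (-4*x*y - 2*x*z + 3*z^2) dy + (2*y*(-x + 3*z)) dz; grad f = (2*y*(-y - z), -4*x*y - 2*x*z + 3*z^2, 2*y*(-x + 3*z))

For a 0-form f, d f = (∂f/∂x) dx + (∂f/∂y) dy + (∂f/∂z) dz. The components of the vector representation are exactly the entries of grad f in Cartesian coordinates:
  ∂f/∂x = 2*y*(-y - z)
  ∂f/∂y = -4*x*y - 2*x*z + 3*z^2
  ∂f/∂z = 2*y*(-x + 3*z).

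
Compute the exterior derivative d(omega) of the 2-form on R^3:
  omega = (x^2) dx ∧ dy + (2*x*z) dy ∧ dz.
d(omega) = (2*z) dx ∧ dy ∧ dz

For a 2-form omega = sum_{i<j} g_{ij} dx_i ∧ dx_j, the exterior derivative is
  d(omega) = sum_{i<j} d(g_{ij}) ∧ dx_i ∧ dx_j = sum_{i<j, k} (∂g_{ij}/∂x_k) dx_k ∧ dx_i ∧ dx_j.
Expand each term, using dx_k ∧ dx_i ∧ dx_j = sgn(permutation) dx_{(a)} ∧ dx_{(b)} ∧ dx_{(c)} with (a < b < c) sorted:
  d(2*x*z) includes (∂/∂x)(2*x*z) dx = (2*z) dx, which multiplied by dy ∧ dz gives (2*z) dx ∧ dy ∧ dz
Collecting like 3-forms: d(omega) = (2*z) dx ∧ dy ∧ dz.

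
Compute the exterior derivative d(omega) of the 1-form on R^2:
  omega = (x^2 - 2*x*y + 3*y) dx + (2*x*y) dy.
d(omega) = (2*x + 2*y - 3) dx ∧ dy

For a 1-form omega = sum_i f_i dx_i, the exterior derivative is
  d(omega) = sum_{i < j} (∂f_j/∂x_i - ∂f_i/∂x_j) dx_i ∧ dx_j.
  coefficient of dx ∧ dy: ∂f_2/∂x - ∂f_1/∂y = ∂(2*x*y)/∂x - ∂(x^2 - 2*x*y + 3*y)/∂y = 2*x + 2*y - 3
Assembling: d(omega) = (2*x + 2*y - 3) dx ∧ dy.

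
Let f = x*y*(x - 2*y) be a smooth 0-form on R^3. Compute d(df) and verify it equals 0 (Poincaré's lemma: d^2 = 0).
d(df) = 0

Step 1: df = sum_i (∂f/∂x_i) dx_i = (2*y*(x - y)) dx + (x*(x - 4*y)) dy + (0) dz.
Step 2: Apply d again. Using the 1-form formula, the coefficient of dx ∧ dy in d(df) is ∂^2 f/∂x ∂y - ∂^2 f/∂y ∂x = (2*x - 4*y) - (2*x - 4*y) = 0 (equality of mixed partials for smooth f).
Similarly for dx ∧ dz and dy ∧ dz — all coefficients vanish. So d(df) = 0.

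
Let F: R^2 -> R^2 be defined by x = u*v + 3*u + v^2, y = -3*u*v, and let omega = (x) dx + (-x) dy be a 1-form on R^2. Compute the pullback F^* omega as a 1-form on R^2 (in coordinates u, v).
F^* omega = (4*u*v^2 + 15*u*v + 9*u + 4*v^3 + 3*v^2) du + (4*u^2*v + 12*u^2 + 6*u*v^2 + 6*u*v + 2*v^3) dv

Using F^*(f dg) = (f ∘ F) d(g ∘ F), substitute each coordinate x_i by F_i(u, v) in f_i, and replace dx_i by d F_i = (∂F_i/∂u) du + (∂F_i/∂v) dv.
  For the x component: f_1(F) = u*v + 3*u + v^2; d F_1 = (v + 3) du + (u + 2*v) dv
  For the y component: f_2(F) = -u*v - 3*u - v^2; d F_2 = (-3*v) du + (-3*u) dv
Combining and collecting du, dv coefficients:
  coeff of du: 4*u*v^2 + 15*u*v + 9*u + 4*v^3 + 3*v^2
  coeff of dv: 4*u^2*v + 12*u^2 + 6*u*v^2 + 6*u*v + 2*v^3
F^* omega = (4*u*v^2 + 15*u*v + 9*u + 4*v^3 + 3*v^2) du + (4*u^2*v + 12*u^2 + 6*u*v^2 + 6*u*v + 2*v^3) dv.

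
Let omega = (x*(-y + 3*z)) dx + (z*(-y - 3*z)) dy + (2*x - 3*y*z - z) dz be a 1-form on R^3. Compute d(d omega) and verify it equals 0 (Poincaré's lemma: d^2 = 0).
d(d omega) = 0

Step 1: d omega = sum_{i<j} (∂f_j/∂x_i - ∂f_i/∂x_j) dx_i ∧ dx_j:
  coeff of dx ∧ dy: x
  coeff of dx ∧ dz: 2 - 3*x
  coeff of dy ∧ dz: y + 3*z
Step 2: Apply d again to each 2-form coefficient. The only possible 3-form in R^3 is dx ∧ dy ∧ dz, with coefficient
  ∂(coeff of dy∧dz)/∂x - ∂(coeff of dx∧dz)/∂y + ∂(coeff of dx∧dy)/∂z
  = ∂/∂x (y + 3*z) - ∂/∂y (2 - 3*x) + ∂/∂z (x).
Each of these terms simplifies to sums of mixed partials that cancel in pairs. The result is 0 (by equality of mixed partials for smooth functions — Schwarz / Clairaut).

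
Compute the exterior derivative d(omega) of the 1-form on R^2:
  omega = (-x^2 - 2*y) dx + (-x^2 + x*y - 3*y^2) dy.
d(omega) = (-2*x + y + 2) dx ∧ dy

For a 1-form omega = sum_i f_i dx_i, the exterior derivative is
  d(omega) = sum_{i < j} (∂f_j/∂x_i - ∂f_i/∂x_j) dx_i ∧ dx_j.
  coefficient of dx ∧ dy: ∂f_2/∂x - ∂f_1/∂y = ∂(-x^2 + x*y - 3*y^2)/∂x - ∂(-x^2 - 2*y)/∂y = -2*x + y + 2
Assembling: d(omega) = (-2*x + y + 2) dx ∧ dy.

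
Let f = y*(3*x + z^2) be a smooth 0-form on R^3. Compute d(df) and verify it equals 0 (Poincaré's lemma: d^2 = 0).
d(df) = 0

Step 1: df = sum_i (∂f/∂x_i) dx_i = (3*y) dx + (3*x + z^2) dy + (2*y*z) dz.
Step 2: Apply d again. Using the 1-form formula, the coefficient of dx ∧ dy in d(df) is ∂^2 f/∂x ∂y - ∂^2 f/∂y ∂x = (3) - (3) = 0 (equality of mixed partials for smooth f).
Similarly for dx ∧ dz and dy ∧ dz — all coefficients vanish. So d(df) = 0.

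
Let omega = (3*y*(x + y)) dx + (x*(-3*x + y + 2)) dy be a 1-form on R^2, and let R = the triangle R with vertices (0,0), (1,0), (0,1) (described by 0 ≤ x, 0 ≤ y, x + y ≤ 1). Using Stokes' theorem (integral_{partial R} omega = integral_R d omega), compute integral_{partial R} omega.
integral_(partial R) omega = -4/3

Stokes: integral_partial_R omega = integral_R d omega with d omega = (∂Q/∂x - ∂P/∂y) dx ∧ dy.
  ∂Q/∂x = -6*x + y + 2
  ∂P/∂y = 3*x + 6*y
  integrand = ∂Q/∂x - ∂P/∂y = -9*x - 5*y + 2.
Integrating over R: integral_0^1 integral_0^{1-x} (-9*x - 5*y + 2) dy dx = -4/3.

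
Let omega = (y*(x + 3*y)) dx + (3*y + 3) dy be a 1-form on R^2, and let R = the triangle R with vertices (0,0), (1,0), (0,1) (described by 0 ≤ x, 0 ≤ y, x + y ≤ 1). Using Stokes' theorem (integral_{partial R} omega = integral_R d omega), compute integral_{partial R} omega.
integral_(partial R) omega = -7/6

Stokes: integral_partial_R omega = integral_R d omega with d omega = (∂Q/∂x - ∂P/∂y) dx ∧ dy.
  ∂Q/∂x = 0
  ∂P/∂y = x + 6*y
  integrand = ∂Q/∂x - ∂P/∂y = -x - 6*y.
Integrating over R: integral_0^1 integral_0^{1-x} (-x - 6*y) dy dx = -7/6.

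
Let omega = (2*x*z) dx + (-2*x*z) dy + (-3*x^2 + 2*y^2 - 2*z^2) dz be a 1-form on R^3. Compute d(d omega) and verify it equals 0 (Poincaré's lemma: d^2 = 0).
d(d omega) = 0

Step 1: d omega = sum_{i<j} (∂f_j/∂x_i - ∂f_i/∂x_j) dx_i ∧ dx_j:
  coeff of dx ∧ dy: -2*z
  coeff of dx ∧ dz: -8*x
  coeff of dy ∧ dz: 2*x + 4*y
Step 2: Apply d again to each 2-form coefficient. The only possible 3-form in R^3 is dx ∧ dy ∧ dz, with coefficient
  ∂(coeff of dy∧dz)/∂x - ∂(coeff of dx∧dz)/∂y + ∂(coeff of dx∧dy)/∂z
  = ∂/∂x (2*x + 4*y) - ∂/∂y (-8*x) + ∂/∂z (-2*z).
Each of these terms simplifies to sums of mixed partials that cancel in pairs. The result is 0 (by equality of mixed partials for smooth functions — Schwarz / Clairaut).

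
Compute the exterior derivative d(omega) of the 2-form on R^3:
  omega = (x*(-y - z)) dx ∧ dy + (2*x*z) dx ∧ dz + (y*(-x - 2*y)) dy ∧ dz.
d(omega) = (-x - y) dx ∧ dy ∧ dz

For a 2-form omega = sum_{i<j} g_{ij} dx_i ∧ dx_j, the exterior derivative is
  d(omega) = sum_{i<j} d(g_{ij}) ∧ dx_i ∧ dx_j = sum_{i<j, k} (∂g_{ij}/∂x_k) dx_k ∧ dx_i ∧ dx_j.
Expand each term, using dx_k ∧ dx_i ∧ dx_j = sgn(permutation) dx_{(a)} ∧ dx_{(b)} ∧ dx_{(c)} with (a < b < c) sorted:
  d(x*(-y - z)) includes (∂/∂z)(x*(-y - z)) dz = (-x) dz, which multiplied by dx ∧ dy gives (-x) dx ∧ dy ∧ dz
  d(y*(-x - 2*y)) includes (∂/∂x)(y*(-x - 2*y)) dx = (-y) dx, which multiplied by dy ∧ dz gives (-y) dx ∧ dy ∧ dz
Collecting like 3-forms: d(omega) = (-x - y) dx ∧ dy ∧ dz.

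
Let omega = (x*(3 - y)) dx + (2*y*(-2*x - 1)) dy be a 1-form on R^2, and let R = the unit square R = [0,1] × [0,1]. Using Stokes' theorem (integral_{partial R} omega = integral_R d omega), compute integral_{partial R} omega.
integral_(partial R) omega = -3/2

Stokes: integral_partial_R omega = integral_R d omega with d omega = (∂Q/∂x - ∂P/∂y) dx ∧ dy.
  ∂Q/∂x = -4*y
  ∂P/∂y = -x
  integrand = ∂Q/∂x - ∂P/∂y = x - 4*y.
Integrating over R: integral_0^1 integral_0^1 (x - 4*y) dx dy = -3/2.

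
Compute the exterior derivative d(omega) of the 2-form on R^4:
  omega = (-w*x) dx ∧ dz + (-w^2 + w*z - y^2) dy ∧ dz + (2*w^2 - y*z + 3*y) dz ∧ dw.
d(omega) = (-x) dx ∧ dz ∧ dw + (3 - 2*w) dy ∧ dz ∧ dw

For a 2-form omega = sum_{i<j} g_{ij} dx_i ∧ dx_j, the exterior derivative is
  d(omega) = sum_{i<j} d(g_{ij}) ∧ dx_i ∧ dx_j = sum_{i<j, k} (∂g_{ij}/∂x_k) dx_k ∧ dx_i ∧ dx_j.
Expand each term, using dx_k ∧ dx_i ∧ dx_j = sgn(permutation) dx_{(a)} ∧ dx_{(b)} ∧ dx_{(c)} with (a < b < c) sorted:
  d(-w*x) includes (∂/∂w)(-w*x) dw = (-x) dw, which multiplied by dx ∧ dz gives (-x) dx ∧ dz ∧ dw
  d(-w^2 + w*z - y^2) includes (∂/∂w)(-w^2 + w*z - y^2) dw = (-2*w + z) dw, which multiplied by dy ∧ dz gives (-2*w + z) dy ∧ dz ∧ dw
  d(2*w^2 - y*z + 3*y) includes (∂/∂y)(2*w^2 - y*z + 3*y) dy = (3 - z) dy, which multiplied by dz ∧ dw gives (3 - z) dy ∧ dz ∧ dw
Collecting like 3-forms: d(omega) = (-x) dx ∧ dz ∧ dw + (3 - 2*w) dy ∧ dz ∧ dw.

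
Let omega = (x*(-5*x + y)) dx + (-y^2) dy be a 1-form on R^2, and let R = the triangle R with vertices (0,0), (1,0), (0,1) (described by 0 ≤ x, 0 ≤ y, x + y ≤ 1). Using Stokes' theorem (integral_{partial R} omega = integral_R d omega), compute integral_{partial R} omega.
integral_(partial R) omega = -1/6

Stokes: integral_partial_R omega = integral_R d omega with d omega = (∂Q/∂x - ∂P/∂y) dx ∧ dy.
  ∂Q/∂x = 0
  ∂P/∂y = x
  integrand = ∂Q/∂x - ∂P/∂y = -x.
Integrating over R: integral_0^1 integral_0^{1-x} (-x) dy dx = -1/6.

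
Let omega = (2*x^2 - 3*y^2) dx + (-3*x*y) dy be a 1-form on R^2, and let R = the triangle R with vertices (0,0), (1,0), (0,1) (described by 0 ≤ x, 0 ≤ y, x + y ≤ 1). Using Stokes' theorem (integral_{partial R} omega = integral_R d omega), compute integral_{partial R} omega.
integral_(partial R) omega = 1/2

Stokes: integral_partial_R omega = integral_R d omega with d omega = (∂Q/∂x - ∂P/∂y) dx ∧ dy.
  ∂Q/∂x = -3*y
  ∂P/∂y = -6*y
  integrand = ∂Q/∂x - ∂P/∂y = 3*y.
Integrating over R: integral_0^1 integral_0^{1-x} (3*y) dy dx = 1/2.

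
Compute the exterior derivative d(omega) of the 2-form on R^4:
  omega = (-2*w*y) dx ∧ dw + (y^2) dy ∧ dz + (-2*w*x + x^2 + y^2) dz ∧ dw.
d(omega) = (2*w) dx ∧ dy ∧ dw + (-2*w + 2*x) dx ∧ dz ∧ dw + (2*y) dy ∧ dz ∧ dw

For a 2-form omega = sum_{i<j} g_{ij} dx_i ∧ dx_j, the exterior derivative is
  d(omega) = sum_{i<j} d(g_{ij}) ∧ dx_i ∧ dx_j = sum_{i<j, k} (∂g_{ij}/∂x_k) dx_k ∧ dx_i ∧ dx_j.
Expand each term, using dx_k ∧ dx_i ∧ dx_j = sgn(permutation) dx_{(a)} ∧ dx_{(b)} ∧ dx_{(c)} with (a < b < c) sorted:
  d(-2*w*y) includes (∂/∂y)(-2*w*y) dy = (-2*w) dy, which multiplied by dx ∧ dw gives (2*w) dx ∧ dy ∧ dw
  d(-2*w*x + x^2 + y^2) includes (∂/∂x)(-2*w*x + x^2 + y^2) dx = (-2*w + 2*x) dx, which multiplied by dz ∧ dw gives (-2*w + 2*x) dx ∧ dz ∧ dw
  d(-2*w*x + x^2 + y^2) includes (∂/∂y)(-2*w*x + x^2 + y^2) dy = (2*y) dy, which multiplied by dz ∧ dw gives (2*y) dy ∧ dz ∧ dw
Collecting like 3-forms: d(omega) = (2*w) dx ∧ dy ∧ dw + (-2*w + 2*x) dx ∧ dz ∧ dw + (2*y) dy ∧ dz ∧ dw.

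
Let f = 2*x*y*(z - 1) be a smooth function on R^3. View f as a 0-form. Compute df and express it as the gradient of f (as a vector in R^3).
df = (2*y*(z - 1)) dx + (2*x*(z - 1)) dy + (2*x*y) dz; grad f = (2*y*(z - 1), 2*x*(z - 1), 2*x*y)

For a 0-form f, d f = (∂f/∂x) dx + (∂f/∂y) dy + (∂f/∂z) dz. The components of the vector representation are exactly the entries of grad f in Cartesian coordinates:
  ∂f/∂x = 2*y*(z - 1)
  ∂f/∂y = 2*x*(z - 1)
  ∂f/∂z = 2*x*y.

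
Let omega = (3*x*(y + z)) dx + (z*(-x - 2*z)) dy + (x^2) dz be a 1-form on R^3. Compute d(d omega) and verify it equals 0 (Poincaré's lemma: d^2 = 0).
d(d omega) = 0

Step 1: d omega = sum_{i<j} (∂f_j/∂x_i - ∂f_i/∂x_j) dx_i ∧ dx_j:
  coeff of dx ∧ dy: -3*x - z
  coeff of dx ∧ dz: -x
  coeff of dy ∧ dz: x + 4*z
Step 2: Apply d again to each 2-form coefficient. The only possible 3-form in R^3 is dx ∧ dy ∧ dz, with coefficient
  ∂(coeff of dy∧dz)/∂x - ∂(coeff of dx∧dz)/∂y + ∂(coeff of dx∧dy)/∂z
  = ∂/∂x (x + 4*z) - ∂/∂y (-x) + ∂/∂z (-3*x - z).
Each of these terms simplifies to sums of mixed partials that cancel in pairs. The result is 0 (by equality of mixed partials for smooth functions — Schwarz / Clairaut).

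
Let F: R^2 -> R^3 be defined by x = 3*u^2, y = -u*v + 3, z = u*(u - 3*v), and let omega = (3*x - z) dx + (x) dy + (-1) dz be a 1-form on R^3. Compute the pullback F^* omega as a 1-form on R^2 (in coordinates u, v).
F^* omega = (48*u^3 + 15*u^2*v - 2*u + 3*v) du + (3*u*(1 - u^2)) dv

Using F^*(f dg) = (f ∘ F) d(g ∘ F), substitute each coordinate x_i by F_i(u, v) in f_i, and replace dx_i by d F_i = (∂F_i/∂u) du + (∂F_i/∂v) dv.
  For the x component: f_1(F) = u*(8*u + 3*v); d F_1 = (6*u) du + (0) dv
  For the y component: f_2(F) = 3*u^2; d F_2 = (-v) du + (-u) dv
  For the z component: f_3(F) = -1; d F_3 = (2*u - 3*v) du + (-3*u) dv
Combining and collecting du, dv coefficients:
  coeff of du: 48*u^3 + 15*u^2*v - 2*u + 3*v
  coeff of dv: 3*u*(1 - u^2)
F^* omega = (48*u^3 + 15*u^2*v - 2*u + 3*v) du + (3*u*(1 - u^2)) dv.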